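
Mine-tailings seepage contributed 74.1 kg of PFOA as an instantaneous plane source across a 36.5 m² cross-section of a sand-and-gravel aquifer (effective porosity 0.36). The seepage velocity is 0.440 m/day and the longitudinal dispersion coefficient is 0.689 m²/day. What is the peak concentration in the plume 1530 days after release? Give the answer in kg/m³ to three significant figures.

0.0490 kg/m³

The peak of an instantaneous 1D plume sits at x = vt; there the Gaussian factor is 1 and C_max = M/(n_e·A·√(4πDt)), where n_e·A is the pore area the mass is dissolved in.
√(4πDt) = √(4π × 0.689 × 1530) = 115.1 m, so C_max = 74.1/(0.36 × 36.5 × 115.1) = 0.0490 kg/m³.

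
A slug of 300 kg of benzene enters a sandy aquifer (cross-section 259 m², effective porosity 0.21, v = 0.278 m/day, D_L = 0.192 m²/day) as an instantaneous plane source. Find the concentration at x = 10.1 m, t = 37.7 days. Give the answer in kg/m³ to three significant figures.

0.575 kg/m³

For an instantaneous plane source, C(x,t) = M/(n_e·A·√(4πDt)) · exp(−(x−vt)²/(4Dt)), with n_e·A the pore (flow) area.
Plume center vt = 0.278 × 37.7 = 10.4806 m, so the well at 10.1 m is 0.3806 m upgradient of the peak.
√(4πDt) = 9.537 m, giving peak height M/(n_e·A·√(4πDt)) = 300/(0.21 × 259 × 9.537) = 0.5783 kg/m³.
(x−vt)²/(4Dt) = (-0.3806)²/(4 × 0.192 × 37.7) = 0.005003; exp(−0.005003) = 0.9950.
C = 0.5783 × 0.9950 = 0.575 kg/m³.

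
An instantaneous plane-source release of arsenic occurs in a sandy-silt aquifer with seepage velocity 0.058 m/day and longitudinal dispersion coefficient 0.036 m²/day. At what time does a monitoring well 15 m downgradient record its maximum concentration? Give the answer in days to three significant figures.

248 days

For the 1D instantaneous-source solution, setting ∂C/∂t = 0 at fixed x gives v²t² + 2Dt − x² = 0, so t = (√(D² + v²x²) − D)/v².
√(D² + v²x²) = √(0.036² + 0.058² × 15²) = 0.8707; v² = 0.003364.
t = (0.8707 − 0.036)/0.003364 = 248 days (vs. the pure-advection estimate x/v = 259 d).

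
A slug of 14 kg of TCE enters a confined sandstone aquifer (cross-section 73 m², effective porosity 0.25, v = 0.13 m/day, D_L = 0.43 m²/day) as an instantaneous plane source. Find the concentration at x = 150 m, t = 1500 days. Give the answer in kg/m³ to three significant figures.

0.00389 kg/m³

For an instantaneous plane source, C(x,t) = M/(n_e·A·√(4πDt)) · exp(−(x−vt)²/(4Dt)), with n_e·A the pore (flow) area.
Plume center vt = 0.13 × 1500 = 195 m, so the well at 150 m is 45 m upgradient of the peak.
√(4πDt) = 90.03 m, giving peak height M/(n_e·A·√(4πDt)) = 14/(0.25 × 73 × 90.03) = 0.008521 kg/m³.
(x−vt)²/(4Dt) = (-45)²/(4 × 0.43 × 1500) = 0.7849; exp(−0.7849) = 0.4562.
C = 0.008521 × 0.4562 = 0.00389 kg/m³.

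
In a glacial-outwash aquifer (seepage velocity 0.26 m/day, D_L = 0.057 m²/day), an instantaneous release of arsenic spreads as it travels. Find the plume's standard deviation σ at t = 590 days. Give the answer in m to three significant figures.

Dispersive spreading gives a Gaussian with σ² = 2Dt; advection only shifts the center.
σ = √(2 × 0.057 × 590) = 8.20 m.

8.20 m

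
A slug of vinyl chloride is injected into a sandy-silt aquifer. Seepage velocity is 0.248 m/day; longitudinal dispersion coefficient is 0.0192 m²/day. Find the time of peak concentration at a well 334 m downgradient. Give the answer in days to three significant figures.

1350 days

For the 1D instantaneous-source solution, setting ∂C/∂t = 0 at fixed x gives v²t² + 2Dt − x² = 0, so t = (√(D² + v²x²) − D)/v².
√(D² + v²x²) = √(0.0192² + 0.248² × 334²) = 82.83; v² = 0.061504.
t = (82.83 − 0.0192)/0.061504 = 1350 days (vs. the pure-advection estimate x/v = 1350 d).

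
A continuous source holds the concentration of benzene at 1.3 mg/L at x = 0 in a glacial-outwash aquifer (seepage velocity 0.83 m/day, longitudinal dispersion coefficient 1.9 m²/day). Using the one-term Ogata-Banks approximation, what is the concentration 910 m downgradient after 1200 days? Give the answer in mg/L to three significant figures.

1.17 mg/L

For a continuous step input, C/C₀ ≈ ½·erfc((x−vt)/(2√(Dt))).
vt = 0.83 × 1200 = 996 m and 2√(Dt) = 2√(1.9 × 1200) = 95.50 m.
Argument (x−vt)/(2√(Dt)) = (910 − 996)/95.50 = -0.9005; ½·erfc(-0.9005) = 0.8986.
C = 1.3 × 0.8986 = 1.17 mg/L.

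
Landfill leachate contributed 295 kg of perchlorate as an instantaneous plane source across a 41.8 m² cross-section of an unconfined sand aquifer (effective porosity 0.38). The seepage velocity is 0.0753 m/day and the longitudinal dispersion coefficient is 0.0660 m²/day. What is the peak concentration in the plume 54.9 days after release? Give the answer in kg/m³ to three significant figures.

2.75 kg/m³

The peak of an instantaneous 1D plume sits at x = vt; there the Gaussian factor is 1 and C_max = M/(n_e·A·√(4πDt)), where n_e·A is the pore area the mass is dissolved in.
√(4πDt) = √(4π × 0.0660 × 54.9) = 6.748 m, so C_max = 295/(0.38 × 41.8 × 6.748) = 2.75 kg/m³.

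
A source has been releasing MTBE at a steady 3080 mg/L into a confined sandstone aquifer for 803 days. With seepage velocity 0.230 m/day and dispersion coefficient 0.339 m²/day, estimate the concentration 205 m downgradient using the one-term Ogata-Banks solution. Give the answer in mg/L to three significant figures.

591 mg/L

For a continuous step input, C/C₀ ≈ ½·erfc((x−vt)/(2√(Dt))).
vt = 0.230 × 803 = 184.69 m and 2√(Dt) = 2√(0.339 × 803) = 33.00 m.
Argument (x−vt)/(2√(Dt)) = (205 − 184.69)/33.00 = 0.6155; ½·erfc(0.6155) = 0.1920.
C = 3080 × 0.1920 = 591 mg/L.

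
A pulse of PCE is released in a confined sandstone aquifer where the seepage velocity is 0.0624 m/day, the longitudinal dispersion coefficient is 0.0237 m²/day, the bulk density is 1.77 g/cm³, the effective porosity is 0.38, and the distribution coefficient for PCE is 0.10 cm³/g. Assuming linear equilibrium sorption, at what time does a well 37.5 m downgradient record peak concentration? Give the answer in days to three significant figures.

872 days

Retardation factor R = 1 + ρ_b·K_d/n = 1 + 1.77 × 0.10/0.38 = 1.466.
Sorption retards both mechanisms: v_R = v/R = 0.04256 m/day, D_R = D/R = 0.01617 m²/day.
Peak time from v_R²t² + 2D_R t − x² = 0: t = (√(D_R² + v_R²x²) − D_R)/v_R².
√(D_R² + v_R²x²) = √(0.01617² + 0.04256² × 37.5²) = 1.596; v_R² = 0.001811.
t = (1.596 − 0.01617)/0.001811 = 872 days.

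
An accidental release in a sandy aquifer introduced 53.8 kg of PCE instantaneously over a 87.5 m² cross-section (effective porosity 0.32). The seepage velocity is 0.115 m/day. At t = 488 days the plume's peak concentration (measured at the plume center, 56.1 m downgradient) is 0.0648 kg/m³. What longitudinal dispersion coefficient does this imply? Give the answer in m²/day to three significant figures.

At the plume center C_max = M/(n_e·A·√(4πDt)), so D = M²/(4πt·(n_e·A·C_max)²).
n_e·A·C_max = 0.32 × 87.5 × 0.0648 = 1.814 kg/m.
D = 53.8²/(4π × 488 × 1.814²) = 0.143 m²/day.

0.143 m²/day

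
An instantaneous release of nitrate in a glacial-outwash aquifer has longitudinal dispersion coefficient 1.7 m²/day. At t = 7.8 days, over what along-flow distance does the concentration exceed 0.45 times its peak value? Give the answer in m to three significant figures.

13.0 m

The plume is Gaussian with σ = √(2Dt) = √(2 × 1.7 × 7.8) = 5.150 m.
C/C_peak = exp(−Δx²/(2σ²)) = 0.45 ⇒ Δx = σ·√(−2 ln 0.45) = 5.150 × 1.264 = 6.510 m.
Width = 2Δx = 13.0 m.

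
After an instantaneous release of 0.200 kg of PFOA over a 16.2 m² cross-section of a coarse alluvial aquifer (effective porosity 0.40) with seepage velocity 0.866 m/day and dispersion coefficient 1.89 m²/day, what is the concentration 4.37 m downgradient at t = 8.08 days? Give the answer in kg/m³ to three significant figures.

For an instantaneous plane source, C(x,t) = M/(n_e·A·√(4πDt)) · exp(−(x−vt)²/(4Dt)), with n_e·A the pore (flow) area.
Plume center vt = 0.866 × 8.08 = 6.99728 m, so the well at 4.37 m is 2.62728 m upgradient of the peak.
√(4πDt) = 13.85 m, giving peak height M/(n_e·A·√(4πDt)) = 0.200/(0.40 × 16.2 × 13.85) = 0.002228 kg/m³.
(x−vt)²/(4Dt) = (-2.62728)²/(4 × 1.89 × 8.08) = 0.1130; exp(−0.1130) = 0.8932.
C = 0.002228 × 0.8932 = 0.00199 kg/m³.

0.00199 kg/m³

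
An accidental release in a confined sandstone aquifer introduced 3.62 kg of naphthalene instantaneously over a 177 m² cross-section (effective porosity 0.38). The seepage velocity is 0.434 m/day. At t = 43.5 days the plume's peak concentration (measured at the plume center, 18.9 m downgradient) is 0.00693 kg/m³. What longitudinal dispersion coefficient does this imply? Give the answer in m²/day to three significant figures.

0.110 m²/day

At the plume center C_max = M/(n_e·A·√(4πDt)), so D = M²/(4πt·(n_e·A·C_max)²).
n_e·A·C_max = 0.38 × 177 × 0.00693 = 0.4661 kg/m.
D = 3.62²/(4π × 43.5 × 0.4661²) = 0.110 m²/day.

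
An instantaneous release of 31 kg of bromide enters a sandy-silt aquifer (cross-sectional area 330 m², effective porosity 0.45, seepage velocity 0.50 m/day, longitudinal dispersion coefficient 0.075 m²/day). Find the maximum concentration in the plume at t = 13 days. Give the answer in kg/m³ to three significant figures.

0.0596 kg/m³

The peak of an instantaneous 1D plume sits at x = vt; there the Gaussian factor is 1 and C_max = M/(n_e·A·√(4πDt)), where n_e·A is the pore area the mass is dissolved in.
√(4πDt) = √(4π × 0.075 × 13) = 3.500 m, so C_max = 31/(0.45 × 330 × 3.500) = 0.0596 kg/m³.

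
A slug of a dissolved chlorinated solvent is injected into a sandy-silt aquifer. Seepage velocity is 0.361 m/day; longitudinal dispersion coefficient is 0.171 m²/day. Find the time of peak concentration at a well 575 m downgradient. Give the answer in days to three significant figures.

For the 1D instantaneous-source solution, setting ∂C/∂t = 0 at fixed x gives v²t² + 2Dt − x² = 0, so t = (√(D² + v²x²) − D)/v².
√(D² + v²x²) = √(0.171² + 0.361² × 575²) = 207.6; v² = 0.130321.
t = (207.6 − 0.171)/0.130321 = 1590 days (vs. the pure-advection estimate x/v = 1590 d).

1590 days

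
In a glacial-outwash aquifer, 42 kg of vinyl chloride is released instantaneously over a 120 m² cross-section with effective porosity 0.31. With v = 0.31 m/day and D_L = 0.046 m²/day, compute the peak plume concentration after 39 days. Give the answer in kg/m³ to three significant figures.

The peak of an instantaneous 1D plume sits at x = vt; there the Gaussian factor is 1 and C_max = M/(n_e·A·√(4πDt)), where n_e·A is the pore area the mass is dissolved in.
√(4πDt) = √(4π × 0.046 × 39) = 4.748 m, so C_max = 42/(0.31 × 120 × 4.748) = 0.238 kg/m³.

0.238 kg/m³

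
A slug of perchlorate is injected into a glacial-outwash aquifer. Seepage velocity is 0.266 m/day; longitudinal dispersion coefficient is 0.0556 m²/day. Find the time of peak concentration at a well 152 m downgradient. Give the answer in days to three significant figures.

For the 1D instantaneous-source solution, setting ∂C/∂t = 0 at fixed x gives v²t² + 2Dt − x² = 0, so t = (√(D² + v²x²) − D)/v².
√(D² + v²x²) = √(0.0556² + 0.266² × 152²) = 40.43; v² = 0.070756.
t = (40.43 − 0.0556)/0.070756 = 571 days (vs. the pure-advection estimate x/v = 571 d).

571 days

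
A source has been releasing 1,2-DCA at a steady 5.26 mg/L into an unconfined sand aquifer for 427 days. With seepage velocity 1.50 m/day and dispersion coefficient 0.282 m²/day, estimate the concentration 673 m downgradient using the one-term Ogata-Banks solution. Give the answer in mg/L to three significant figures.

0.0953 mg/L

For a continuous step input, C/C₀ ≈ ½·erfc((x−vt)/(2√(Dt))).
vt = 1.50 × 427 = 640.5 m and 2√(Dt) = 2√(0.282 × 427) = 21.95 m.
Argument (x−vt)/(2√(Dt)) = (673 − 640.5)/21.95 = 1.481; ½·erfc(1.481) = 0.01811.
C = 5.26 × 0.01811 = 0.0953 mg/L.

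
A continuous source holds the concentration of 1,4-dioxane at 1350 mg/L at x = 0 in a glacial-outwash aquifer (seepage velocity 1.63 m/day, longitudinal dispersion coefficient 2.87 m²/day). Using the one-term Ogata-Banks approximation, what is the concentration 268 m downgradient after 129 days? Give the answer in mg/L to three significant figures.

22.9 mg/L

For a continuous step input, C/C₀ ≈ ½·erfc((x−vt)/(2√(Dt))).
vt = 1.63 × 129 = 210.27 m and 2√(Dt) = 2√(2.87 × 129) = 38.48 m.
Argument (x−vt)/(2√(Dt)) = (268 − 210.27)/38.48 = 1.500; ½·erfc(1.500) = 0.01695.
C = 1350 × 0.01695 = 22.9 mg/L.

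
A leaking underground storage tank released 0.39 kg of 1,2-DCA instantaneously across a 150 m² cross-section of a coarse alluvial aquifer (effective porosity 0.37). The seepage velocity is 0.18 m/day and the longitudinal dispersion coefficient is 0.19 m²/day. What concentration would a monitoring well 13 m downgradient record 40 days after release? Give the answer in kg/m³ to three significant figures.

0.000238 kg/m³

For an instantaneous plane source, C(x,t) = M/(n_e·A·√(4πDt)) · exp(−(x−vt)²/(4Dt)), with n_e·A the pore (flow) area.
Plume center vt = 0.18 × 40 = 7.2 m, so the well at 13 m is 5.8 m downgradient of the peak.
√(4πDt) = 9.773 m, giving peak height M/(n_e·A·√(4πDt)) = 0.39/(0.37 × 150 × 9.773) = 0.0007190 kg/m³.
(x−vt)²/(4Dt) = (5.8)²/(4 × 0.19 × 40) = 1.107; exp(−1.107) = 0.3305.
C = 0.0007190 × 0.3305 = 0.000238 kg/m³.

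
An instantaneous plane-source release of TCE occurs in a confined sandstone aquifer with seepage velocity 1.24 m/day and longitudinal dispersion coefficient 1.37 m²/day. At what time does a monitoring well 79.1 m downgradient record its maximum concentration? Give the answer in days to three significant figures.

For the 1D instantaneous-source solution, setting ∂C/∂t = 0 at fixed x gives v²t² + 2Dt − x² = 0, so t = (√(D² + v²x²) − D)/v².
√(D² + v²x²) = √(1.37² + 1.24² × 79.1²) = 98.09; v² = 1.5376.
t = (98.09 − 1.37)/1.5376 = 62.9 days (vs. the pure-advection estimate x/v = 63.8 d).

62.9 days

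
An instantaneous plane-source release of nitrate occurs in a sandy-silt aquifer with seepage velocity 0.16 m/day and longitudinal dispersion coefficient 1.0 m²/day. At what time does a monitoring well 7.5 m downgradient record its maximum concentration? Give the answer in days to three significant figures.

22.0 days

For the 1D instantaneous-source solution, setting ∂C/∂t = 0 at fixed x gives v²t² + 2Dt − x² = 0, so t = (√(D² + v²x²) − D)/v².
√(D² + v²x²) = √(1.0² + 0.16² × 7.5²) = 1.562; v² = 0.0256.
t = (1.562 − 1.0)/0.0256 = 22.0 days (vs. the pure-advection estimate x/v = 46.9 d).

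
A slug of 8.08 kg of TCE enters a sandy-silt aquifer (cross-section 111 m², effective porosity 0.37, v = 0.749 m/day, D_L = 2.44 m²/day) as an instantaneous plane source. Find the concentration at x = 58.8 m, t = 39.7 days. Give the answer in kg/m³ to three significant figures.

For an instantaneous plane source, C(x,t) = M/(n_e·A·√(4πDt)) · exp(−(x−vt)²/(4Dt)), with n_e·A the pore (flow) area.
Plume center vt = 0.749 × 39.7 = 29.7353 m, so the well at 58.8 m is 29.0647 m downgradient of the peak.
√(4πDt) = 34.89 m, giving peak height M/(n_e·A·√(4πDt)) = 8.08/(0.37 × 111 × 34.89) = 0.005639 kg/m³.
(x−vt)²/(4Dt) = (29.0647)²/(4 × 2.44 × 39.7) = 2.180; exp(−2.180) = 0.1130.
C = 0.005639 × 0.1130 = 0.000637 kg/m³.

0.000637 kg/m³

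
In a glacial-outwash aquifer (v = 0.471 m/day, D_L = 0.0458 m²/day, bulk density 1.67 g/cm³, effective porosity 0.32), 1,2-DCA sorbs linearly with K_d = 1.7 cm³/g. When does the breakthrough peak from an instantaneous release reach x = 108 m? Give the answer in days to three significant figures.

2260 days

Retardation factor R = 1 + ρ_b·K_d/n = 1 + 1.67 × 1.7/0.32 = 9.872.
Sorption retards both mechanisms: v_R = v/R = 0.04771 m/day, D_R = D/R = 0.004639 m²/day.
Peak time from v_R²t² + 2D_R t − x² = 0: t = (√(D_R² + v_R²x²) − D_R)/v_R².
√(D_R² + v_R²x²) = √(0.004639² + 0.04771² × 108²) = 5.153; v_R² = 0.002276.
t = (5.153 − 0.004639)/0.002276 = 2260 days.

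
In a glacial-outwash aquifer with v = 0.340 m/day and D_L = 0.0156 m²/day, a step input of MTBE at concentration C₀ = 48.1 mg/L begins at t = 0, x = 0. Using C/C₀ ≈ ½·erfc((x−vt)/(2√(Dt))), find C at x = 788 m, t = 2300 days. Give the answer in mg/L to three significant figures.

11.5 mg/L

For a continuous step input, C/C₀ ≈ ½·erfc((x−vt)/(2√(Dt))).
vt = 0.340 × 2300 = 782 m and 2√(Dt) = 2√(0.0156 × 2300) = 11.98 m.
Argument (x−vt)/(2√(Dt)) = (788 − 782)/11.98 = 0.5008; ½·erfc(0.5008) = 0.2394.
C = 48.1 × 0.2394 = 11.5 mg/L.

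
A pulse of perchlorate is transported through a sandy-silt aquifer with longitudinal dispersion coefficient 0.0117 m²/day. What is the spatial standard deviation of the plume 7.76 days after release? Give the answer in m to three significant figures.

0.426 m

Dispersive spreading gives a Gaussian with σ² = 2Dt; advection only shifts the center.
σ = √(2 × 0.0117 × 7.76) = 0.426 m.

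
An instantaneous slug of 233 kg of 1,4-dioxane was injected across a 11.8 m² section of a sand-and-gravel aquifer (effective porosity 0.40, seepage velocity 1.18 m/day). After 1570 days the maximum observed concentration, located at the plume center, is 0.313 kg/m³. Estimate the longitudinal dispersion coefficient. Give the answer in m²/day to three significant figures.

1.26 m²/day

At the plume center C_max = M/(n_e·A·√(4πDt)), so D = M²/(4πt·(n_e·A·C_max)²).
n_e·A·C_max = 0.40 × 11.8 × 0.313 = 1.477 kg/m.
D = 233²/(4π × 1570 × 1.477²) = 1.26 m²/day.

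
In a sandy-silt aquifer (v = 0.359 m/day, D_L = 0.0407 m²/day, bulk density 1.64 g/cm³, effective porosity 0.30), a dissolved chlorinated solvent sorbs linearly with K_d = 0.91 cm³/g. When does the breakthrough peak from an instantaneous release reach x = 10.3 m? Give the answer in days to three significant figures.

Retardation factor R = 1 + ρ_b·K_d/n = 1 + 1.64 × 0.91/0.30 = 5.975.
Sorption retards both mechanisms: v_R = v/R = 0.06008 m/day, D_R = D/R = 0.006812 m²/day.
Peak time from v_R²t² + 2D_R t − x² = 0: t = (√(D_R² + v_R²x²) − D_R)/v_R².
√(D_R² + v_R²x²) = √(0.006812² + 0.06008² × 10.3²) = 0.6189; v_R² = 0.003610.
t = (0.6189 − 0.006812)/0.003610 = 170 days.

170 days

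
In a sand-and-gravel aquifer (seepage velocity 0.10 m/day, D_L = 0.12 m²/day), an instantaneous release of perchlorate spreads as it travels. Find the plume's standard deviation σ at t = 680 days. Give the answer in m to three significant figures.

12.8 m

Dispersive spreading gives a Gaussian with σ² = 2Dt; advection only shifts the center.
σ = √(2 × 0.12 × 680) = 12.8 m.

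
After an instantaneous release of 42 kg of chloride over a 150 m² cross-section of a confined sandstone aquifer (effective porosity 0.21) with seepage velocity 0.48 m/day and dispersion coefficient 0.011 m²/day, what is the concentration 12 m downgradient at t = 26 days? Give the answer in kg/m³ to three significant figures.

0.575 kg/m³

For an instantaneous plane source, C(x,t) = M/(n_e·A·√(4πDt)) · exp(−(x−vt)²/(4Dt)), with n_e·A the pore (flow) area.
Plume center vt = 0.48 × 26 = 12.48 m, so the well at 12 m is 0.48 m upgradient of the peak.
√(4πDt) = 1.896 m, giving peak height M/(n_e·A·√(4πDt)) = 42/(0.21 × 150 × 1.896) = 0.7032 kg/m³.
(x−vt)²/(4Dt) = (-0.48)²/(4 × 0.011 × 26) = 0.2014; exp(−0.2014) = 0.8176.
C = 0.7032 × 0.8176 = 0.575 kg/m³.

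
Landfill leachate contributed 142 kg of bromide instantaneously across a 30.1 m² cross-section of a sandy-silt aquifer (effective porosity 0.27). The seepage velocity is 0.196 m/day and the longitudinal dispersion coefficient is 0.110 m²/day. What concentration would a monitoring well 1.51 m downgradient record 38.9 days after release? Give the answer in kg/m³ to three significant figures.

0.268 kg/m³

For an instantaneous plane source, C(x,t) = M/(n_e·A·√(4πDt)) · exp(−(x−vt)²/(4Dt)), with n_e·A the pore (flow) area.
Plume center vt = 0.196 × 38.9 = 7.6244 m, so the well at 1.51 m is 6.1144 m upgradient of the peak.
√(4πDt) = 7.333 m, giving peak height M/(n_e·A·√(4πDt)) = 142/(0.27 × 30.1 × 7.333) = 2.383 kg/m³.
(x−vt)²/(4Dt) = (-6.1144)²/(4 × 0.110 × 38.9) = 2.184; exp(−2.184) = 0.1126.
C = 2.383 × 0.1126 = 0.268 kg/m³.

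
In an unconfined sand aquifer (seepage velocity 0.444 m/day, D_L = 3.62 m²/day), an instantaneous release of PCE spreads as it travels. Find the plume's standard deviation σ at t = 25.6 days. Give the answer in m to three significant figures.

Dispersive spreading gives a Gaussian with σ² = 2Dt; advection only shifts the center.
σ = √(2 × 3.62 × 25.6) = 13.6 m.

13.6 m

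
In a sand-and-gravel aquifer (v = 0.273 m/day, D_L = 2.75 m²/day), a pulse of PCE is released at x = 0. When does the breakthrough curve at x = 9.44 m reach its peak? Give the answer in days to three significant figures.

13.7 days

For the 1D instantaneous-source solution, setting ∂C/∂t = 0 at fixed x gives v²t² + 2Dt − x² = 0, so t = (√(D² + v²x²) − D)/v².
√(D² + v²x²) = √(2.75² + 0.273² × 9.44²) = 3.769; v² = 0.074529.
t = (3.769 − 2.75)/0.074529 = 13.7 days (vs. the pure-advection estimate x/v = 34.6 d).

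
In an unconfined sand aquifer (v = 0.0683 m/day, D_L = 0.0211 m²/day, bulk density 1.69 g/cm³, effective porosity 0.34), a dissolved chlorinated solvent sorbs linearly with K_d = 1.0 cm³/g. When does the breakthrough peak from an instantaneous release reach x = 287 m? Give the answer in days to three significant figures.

Retardation factor R = 1 + ρ_b·K_d/n = 1 + 1.69 × 1.0/0.34 = 5.971.
Sorption retards both mechanisms: v_R = v/R = 0.01144 m/day, D_R = D/R = 0.003534 m²/day.
Peak time from v_R²t² + 2D_R t − x² = 0: t = (√(D_R² + v_R²x²) − D_R)/v_R².
√(D_R² + v_R²x²) = √(0.003534² + 0.01144² × 287²) = 3.283; v_R² = 0.0001309.
t = (3.283 − 0.003534)/0.0001309 = 25100 days.

25100 days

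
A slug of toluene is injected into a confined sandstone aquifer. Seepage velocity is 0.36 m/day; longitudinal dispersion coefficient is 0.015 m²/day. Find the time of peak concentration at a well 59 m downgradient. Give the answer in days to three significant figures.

For the 1D instantaneous-source solution, setting ∂C/∂t = 0 at fixed x gives v²t² + 2Dt − x² = 0, so t = (√(D² + v²x²) − D)/v².
√(D² + v²x²) = √(0.015² + 0.36² × 59²) = 21.24; v² = 0.1296.
t = (21.24 − 0.015)/0.1296 = 164 days (vs. the pure-advection estimate x/v = 164 d).

164 days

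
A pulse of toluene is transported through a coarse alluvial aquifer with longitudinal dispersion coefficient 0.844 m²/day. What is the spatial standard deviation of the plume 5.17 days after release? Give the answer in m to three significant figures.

2.95 m

Dispersive spreading gives a Gaussian with σ² = 2Dt; advection only shifts the center.
σ = √(2 × 0.844 × 5.17) = 2.95 m.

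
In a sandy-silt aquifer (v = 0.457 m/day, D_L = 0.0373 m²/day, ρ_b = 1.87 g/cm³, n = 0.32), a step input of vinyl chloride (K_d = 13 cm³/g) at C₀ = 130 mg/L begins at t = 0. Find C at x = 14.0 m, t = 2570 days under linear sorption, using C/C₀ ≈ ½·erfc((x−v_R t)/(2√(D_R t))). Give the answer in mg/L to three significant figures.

Retardation factor R = 1 + ρ_b·K_d/n = 1 + 1.87 × 13/0.32 = 76.97.
Sorption retards both mechanisms: v_R = v/R = 0.005937 m/day, D_R = D/R = 0.0004846 m²/day.
v_R·t = 0.005937 × 2570 = 15.25809 m; 2√(D_R t) = 2.232 m; argument = (14.0 − 15.25809)/2.232 = -0.5637.
C = C₀ × ½·erfc(-0.5637) = 130 × 0.7873 = 102 mg/L.

102 mg/L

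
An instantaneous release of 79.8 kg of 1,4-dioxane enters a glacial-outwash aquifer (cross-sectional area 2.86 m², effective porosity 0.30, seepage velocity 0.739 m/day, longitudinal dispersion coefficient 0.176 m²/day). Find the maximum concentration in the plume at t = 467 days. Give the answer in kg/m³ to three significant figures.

The peak of an instantaneous 1D plume sits at x = vt; there the Gaussian factor is 1 and C_max = M/(n_e·A·√(4πDt)), where n_e·A is the pore area the mass is dissolved in.
√(4πDt) = √(4π × 0.176 × 467) = 32.14 m, so C_max = 79.8/(0.30 × 2.86 × 32.14) = 2.89 kg/m³.

2.89 kg/m³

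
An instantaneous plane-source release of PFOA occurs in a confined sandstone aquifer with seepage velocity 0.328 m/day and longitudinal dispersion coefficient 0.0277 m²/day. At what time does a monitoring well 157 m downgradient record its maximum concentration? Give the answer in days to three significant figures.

For the 1D instantaneous-source solution, setting ∂C/∂t = 0 at fixed x gives v²t² + 2Dt − x² = 0, so t = (√(D² + v²x²) − D)/v².
√(D² + v²x²) = √(0.0277² + 0.328² × 157²) = 51.50; v² = 0.107584.
t = (51.50 − 0.0277)/0.107584 = 478 days (vs. the pure-advection estimate x/v = 479 d).

478 days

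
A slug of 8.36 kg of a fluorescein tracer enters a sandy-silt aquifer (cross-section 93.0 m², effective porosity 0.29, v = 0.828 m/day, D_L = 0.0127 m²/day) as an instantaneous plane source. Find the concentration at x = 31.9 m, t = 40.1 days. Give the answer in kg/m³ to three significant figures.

For an instantaneous plane source, C(x,t) = M/(n_e·A·√(4πDt)) · exp(−(x−vt)²/(4Dt)), with n_e·A the pore (flow) area.
Plume center vt = 0.828 × 40.1 = 33.2028 m, so the well at 31.9 m is 1.3028 m upgradient of the peak.
√(4πDt) = 2.530 m, giving peak height M/(n_e·A·√(4πDt)) = 8.36/(0.29 × 93.0 × 2.530) = 0.1225 kg/m³.
(x−vt)²/(4Dt) = (-1.3028)²/(4 × 0.0127 × 40.1) = 0.8332; exp(−0.8332) = 0.4347.
C = 0.1225 × 0.4347 = 0.0533 kg/m³.

0.0533 kg/m³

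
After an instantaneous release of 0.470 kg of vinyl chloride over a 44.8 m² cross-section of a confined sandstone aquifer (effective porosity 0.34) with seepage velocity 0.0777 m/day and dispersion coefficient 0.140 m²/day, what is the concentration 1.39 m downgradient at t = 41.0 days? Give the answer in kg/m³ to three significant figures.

0.00316 kg/m³

For an instantaneous plane source, C(x,t) = M/(n_e·A·√(4πDt)) · exp(−(x−vt)²/(4Dt)), with n_e·A the pore (flow) area.
Plume center vt = 0.0777 × 41.0 = 3.1857 m, so the well at 1.39 m is 1.7957 m upgradient of the peak.
√(4πDt) = 8.493 m, giving peak height M/(n_e·A·√(4πDt)) = 0.470/(0.34 × 44.8 × 8.493) = 0.003633 kg/m³.
(x−vt)²/(4Dt) = (-1.7957)²/(4 × 0.140 × 41.0) = 0.1404; exp(−0.1404) = 0.8690.
C = 0.003633 × 0.8690 = 0.00316 kg/m³.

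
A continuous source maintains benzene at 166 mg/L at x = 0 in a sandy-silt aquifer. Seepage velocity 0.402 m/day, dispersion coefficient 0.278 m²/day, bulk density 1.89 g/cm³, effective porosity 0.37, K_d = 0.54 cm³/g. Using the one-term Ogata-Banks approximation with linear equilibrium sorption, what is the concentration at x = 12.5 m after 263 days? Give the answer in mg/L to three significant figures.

165 mg/L

Retardation factor R = 1 + ρ_b·K_d/n = 1 + 1.89 × 0.54/0.37 = 3.758.
Sorption retards both mechanisms: v_R = v/R = 0.1070 m/day, D_R = D/R = 0.07398 m²/day.
v_R·t = 0.1070 × 263 = 28.141 m; 2√(D_R t) = 8.822 m; argument = (12.5 − 28.141)/8.822 = -1.773.
C = C₀ × ½·erfc(-1.773) = 166 × 0.9939 = 165 mg/L.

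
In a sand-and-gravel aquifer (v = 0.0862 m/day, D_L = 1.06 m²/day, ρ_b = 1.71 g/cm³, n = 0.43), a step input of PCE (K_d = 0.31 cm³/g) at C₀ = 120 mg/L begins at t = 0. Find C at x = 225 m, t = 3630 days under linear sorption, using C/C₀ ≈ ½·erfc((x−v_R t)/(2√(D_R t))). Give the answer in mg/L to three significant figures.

Retardation factor R = 1 + ρ_b·K_d/n = 1 + 1.71 × 0.31/0.43 = 2.233.
Sorption retards both mechanisms: v_R = v/R = 0.03860 m/day, D_R = D/R = 0.4747 m²/day.
v_R·t = 0.03860 × 3630 = 140.118 m; 2√(D_R t) = 83.02 m; argument = (225 − 140.118)/83.02 = 1.022.
C = C₀ × ½·erfc(1.022) = 120 × 0.07418 = 8.90 mg/L.

8.90 mg/L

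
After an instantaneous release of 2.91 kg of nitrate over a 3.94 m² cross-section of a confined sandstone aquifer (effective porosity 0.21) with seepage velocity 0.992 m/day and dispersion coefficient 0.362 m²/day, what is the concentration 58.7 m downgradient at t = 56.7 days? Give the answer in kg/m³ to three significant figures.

0.204 kg/m³

For an instantaneous plane source, C(x,t) = M/(n_e·A·√(4πDt)) · exp(−(x−vt)²/(4Dt)), with n_e·A the pore (flow) area.
Plume center vt = 0.992 × 56.7 = 56.2464 m, so the well at 58.7 m is 2.4536 m downgradient of the peak.
√(4πDt) = 16.06 m, giving peak height M/(n_e·A·√(4πDt)) = 2.91/(0.21 × 3.94 × 16.06) = 0.2190 kg/m³.
(x−vt)²/(4Dt) = (2.4536)²/(4 × 0.362 × 56.7) = 0.07333; exp(−0.07333) = 0.9293.
C = 0.2190 × 0.9293 = 0.204 kg/m³.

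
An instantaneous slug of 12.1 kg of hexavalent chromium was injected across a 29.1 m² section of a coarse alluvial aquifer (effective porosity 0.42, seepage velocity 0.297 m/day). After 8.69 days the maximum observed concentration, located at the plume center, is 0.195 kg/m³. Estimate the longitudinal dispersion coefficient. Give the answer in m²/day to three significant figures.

At the plume center C_max = M/(n_e·A·√(4πDt)), so D = M²/(4πt·(n_e·A·C_max)²).
n_e·A·C_max = 0.42 × 29.1 × 0.195 = 2.383 kg/m.
D = 12.1²/(4π × 8.69 × 2.383²) = 0.236 m²/day.

0.236 m²/day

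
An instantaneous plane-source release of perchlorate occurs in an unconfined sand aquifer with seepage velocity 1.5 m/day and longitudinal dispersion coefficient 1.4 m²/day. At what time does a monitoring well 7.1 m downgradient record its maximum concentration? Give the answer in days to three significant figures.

For the 1D instantaneous-source solution, setting ∂C/∂t = 0 at fixed x gives v²t² + 2Dt − x² = 0, so t = (√(D² + v²x²) − D)/v².
√(D² + v²x²) = √(1.4² + 1.5² × 7.1²) = 10.74; v² = 2.25.
t = (10.74 − 1.4)/2.25 = 4.15 days (vs. the pure-advection estimate x/v = 4.73 d).

4.15 days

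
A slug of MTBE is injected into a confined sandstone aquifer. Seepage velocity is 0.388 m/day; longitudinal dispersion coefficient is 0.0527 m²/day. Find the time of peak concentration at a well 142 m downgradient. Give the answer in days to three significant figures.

366 days

For the 1D instantaneous-source solution, setting ∂C/∂t = 0 at fixed x gives v²t² + 2Dt − x² = 0, so t = (√(D² + v²x²) − D)/v².
√(D² + v²x²) = √(0.0527² + 0.388² × 142²) = 55.10; v² = 0.150544.
t = (55.10 − 0.0527)/0.150544 = 366 days (vs. the pure-advection estimate x/v = 366 d).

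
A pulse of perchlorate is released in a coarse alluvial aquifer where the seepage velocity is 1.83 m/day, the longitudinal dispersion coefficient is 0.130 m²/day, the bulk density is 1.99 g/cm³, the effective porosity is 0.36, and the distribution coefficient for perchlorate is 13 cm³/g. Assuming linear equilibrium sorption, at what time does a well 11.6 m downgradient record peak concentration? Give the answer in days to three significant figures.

Retardation factor R = 1 + ρ_b·K_d/n = 1 + 1.99 × 13/0.36 = 72.86.
Sorption retards both mechanisms: v_R = v/R = 0.02512 m/day, D_R = D/R = 0.001784 m²/day.
Peak time from v_R²t² + 2D_R t − x² = 0: t = (√(D_R² + v_R²x²) − D_R)/v_R².
√(D_R² + v_R²x²) = √(0.001784² + 0.02512² × 11.6²) = 0.2914; v_R² = 0.0006310.
t = (0.2914 − 0.001784)/0.0006310 = 459 days.

459 days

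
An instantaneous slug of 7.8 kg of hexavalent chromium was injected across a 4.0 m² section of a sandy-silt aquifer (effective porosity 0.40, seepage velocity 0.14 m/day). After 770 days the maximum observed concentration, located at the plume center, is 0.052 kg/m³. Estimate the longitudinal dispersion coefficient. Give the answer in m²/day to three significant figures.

0.908 m²/day

At the plume center C_max = M/(n_e·A·√(4πDt)), so D = M²/(4πt·(n_e·A·C_max)²).
n_e·A·C_max = 0.40 × 4.0 × 0.052 = 0.08320 kg/m.
D = 7.8²/(4π × 770 × 0.08320²) = 0.908 m²/day.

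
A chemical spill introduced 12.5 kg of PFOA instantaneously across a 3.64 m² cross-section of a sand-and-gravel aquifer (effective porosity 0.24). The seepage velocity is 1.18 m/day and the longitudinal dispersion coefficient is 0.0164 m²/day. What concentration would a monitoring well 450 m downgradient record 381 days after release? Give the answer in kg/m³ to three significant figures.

1.60 kg/m³

For an instantaneous plane source, C(x,t) = M/(n_e·A·√(4πDt)) · exp(−(x−vt)²/(4Dt)), with n_e·A the pore (flow) area.
Plume center vt = 1.18 × 381 = 449.58 m, so the well at 450 m is 0.42 m downgradient of the peak.
√(4πDt) = 8.861 m, giving peak height M/(n_e·A·√(4πDt)) = 12.5/(0.24 × 3.64 × 8.861) = 1.615 kg/m³.
(x−vt)²/(4Dt) = (0.42)²/(4 × 0.0164 × 381) = 0.007058; exp(−0.007058) = 0.9930.
C = 1.615 × 0.9930 = 1.60 kg/m³.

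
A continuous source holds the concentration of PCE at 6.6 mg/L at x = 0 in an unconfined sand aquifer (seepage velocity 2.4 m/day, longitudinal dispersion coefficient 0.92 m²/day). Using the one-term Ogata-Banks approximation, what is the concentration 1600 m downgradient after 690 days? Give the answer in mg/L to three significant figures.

6.22 mg/L

For a continuous step input, C/C₀ ≈ ½·erfc((x−vt)/(2√(Dt))).
vt = 2.4 × 690 = 1656 m and 2√(Dt) = 2√(0.92 × 690) = 50.39 m.
Argument (x−vt)/(2√(Dt)) = (1600 − 1656)/50.39 = -1.111; ½·erfc(-1.111) = 0.9419.
C = 6.6 × 0.9419 = 6.22 mg/L.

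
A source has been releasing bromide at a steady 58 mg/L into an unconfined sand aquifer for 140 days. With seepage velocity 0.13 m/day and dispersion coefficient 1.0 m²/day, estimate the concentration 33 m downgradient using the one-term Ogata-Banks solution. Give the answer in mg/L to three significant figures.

For a continuous step input, C/C₀ ≈ ½·erfc((x−vt)/(2√(Dt))).
vt = 0.13 × 140 = 18.2 m and 2√(Dt) = 2√(1.0 × 140) = 23.66 m.
Argument (x−vt)/(2√(Dt)) = (33 − 18.2)/23.66 = 0.6255; ½·erfc(0.6255) = 0.1882.
C = 58 × 0.1882 = 10.9 mg/L.

10.9 mg/L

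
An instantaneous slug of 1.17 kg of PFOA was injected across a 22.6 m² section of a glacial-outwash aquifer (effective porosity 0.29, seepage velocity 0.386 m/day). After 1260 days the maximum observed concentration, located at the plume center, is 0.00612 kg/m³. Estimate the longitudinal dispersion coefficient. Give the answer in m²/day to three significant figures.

At the plume center C_max = M/(n_e·A·√(4πDt)), so D = M²/(4πt·(n_e·A·C_max)²).
n_e·A·C_max = 0.29 × 22.6 × 0.00612 = 0.04011 kg/m.
D = 1.17²/(4π × 1260 × 0.04011²) = 0.0537 m²/day.

0.0537 m²/day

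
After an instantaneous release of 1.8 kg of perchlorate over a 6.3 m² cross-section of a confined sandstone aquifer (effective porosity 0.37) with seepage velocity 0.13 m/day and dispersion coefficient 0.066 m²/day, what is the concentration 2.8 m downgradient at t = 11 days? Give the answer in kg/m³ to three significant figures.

For an instantaneous plane source, C(x,t) = M/(n_e·A·√(4πDt)) · exp(−(x−vt)²/(4Dt)), with n_e·A the pore (flow) area.
Plume center vt = 0.13 × 11 = 1.43 m, so the well at 2.8 m is 1.37 m downgradient of the peak.
√(4πDt) = 3.020 m, giving peak height M/(n_e·A·√(4πDt)) = 1.8/(0.37 × 6.3 × 3.020) = 0.2557 kg/m³.
(x−vt)²/(4Dt) = (1.37)²/(4 × 0.066 × 11) = 0.6463; exp(−0.6463) = 0.5240.
C = 0.2557 × 0.5240 = 0.134 kg/m³.

0.134 kg/m³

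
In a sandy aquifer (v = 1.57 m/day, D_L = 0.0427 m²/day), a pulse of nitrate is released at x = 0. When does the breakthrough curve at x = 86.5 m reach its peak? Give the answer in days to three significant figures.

For the 1D instantaneous-source solution, setting ∂C/∂t = 0 at fixed x gives v²t² + 2Dt − x² = 0, so t = (√(D² + v²x²) − D)/v².
√(D² + v²x²) = √(0.0427² + 1.57² × 86.5²) = 135.8; v² = 2.4649.
t = (135.8 − 0.0427)/2.4649 = 55.1 days (vs. the pure-advection estimate x/v = 55.1 d).

55.1 days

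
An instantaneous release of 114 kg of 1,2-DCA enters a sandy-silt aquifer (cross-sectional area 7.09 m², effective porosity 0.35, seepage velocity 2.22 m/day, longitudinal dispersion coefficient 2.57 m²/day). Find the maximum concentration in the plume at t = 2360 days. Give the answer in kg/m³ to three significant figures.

The peak of an instantaneous 1D plume sits at x = vt; there the Gaussian factor is 1 and C_max = M/(n_e·A·√(4πDt)), where n_e·A is the pore area the mass is dissolved in.
√(4πDt) = √(4π × 2.57 × 2360) = 276.1 m, so C_max = 114/(0.35 × 7.09 × 276.1) = 0.166 kg/m³.

0.166 kg/m³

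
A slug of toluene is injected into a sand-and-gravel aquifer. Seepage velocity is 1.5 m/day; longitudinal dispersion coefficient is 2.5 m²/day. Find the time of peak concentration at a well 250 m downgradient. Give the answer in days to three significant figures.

For the 1D instantaneous-source solution, setting ∂C/∂t = 0 at fixed x gives v²t² + 2Dt − x² = 0, so t = (√(D² + v²x²) − D)/v².
√(D² + v²x²) = √(2.5² + 1.5² × 250²) = 375.0; v² = 2.25.
t = (375.0 − 2.5)/2.25 = 166 days (vs. the pure-advection estimate x/v = 167 d).

166 days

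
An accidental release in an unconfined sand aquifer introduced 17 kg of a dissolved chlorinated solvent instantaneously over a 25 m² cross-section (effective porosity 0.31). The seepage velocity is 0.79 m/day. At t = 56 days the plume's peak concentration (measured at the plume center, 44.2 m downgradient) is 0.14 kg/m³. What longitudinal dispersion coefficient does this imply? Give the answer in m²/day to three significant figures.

0.349 m²/day

At the plume center C_max = M/(n_e·A·√(4πDt)), so D = M²/(4πt·(n_e·A·C_max)²).
n_e·A·C_max = 0.31 × 25 × 0.14 = 1.085 kg/m.
D = 17²/(4π × 56 × 1.085²) = 0.349 m²/day.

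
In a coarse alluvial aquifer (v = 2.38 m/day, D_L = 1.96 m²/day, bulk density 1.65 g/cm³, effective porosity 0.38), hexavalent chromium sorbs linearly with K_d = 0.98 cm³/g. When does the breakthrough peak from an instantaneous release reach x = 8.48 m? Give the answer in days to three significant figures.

17.0 days

Retardation factor R = 1 + ρ_b·K_d/n = 1 + 1.65 × 0.98/0.38 = 5.255.
Sorption retards both mechanisms: v_R = v/R = 0.4529 m/day, D_R = D/R = 0.3730 m²/day.
Peak time from v_R²t² + 2D_R t − x² = 0: t = (√(D_R² + v_R²x²) − D_R)/v_R².
√(D_R² + v_R²x²) = √(0.3730² + 0.4529² × 8.48²) = 3.859; v_R² = 0.2051.
t = (3.859 − 0.3730)/0.2051 = 17.0 days.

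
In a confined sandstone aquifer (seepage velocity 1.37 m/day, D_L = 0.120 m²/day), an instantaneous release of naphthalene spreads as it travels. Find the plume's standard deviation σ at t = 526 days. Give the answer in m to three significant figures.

Dispersive spreading gives a Gaussian with σ² = 2Dt; advection only shifts the center.
σ = √(2 × 0.120 × 526) = 11.2 m.

11.2 m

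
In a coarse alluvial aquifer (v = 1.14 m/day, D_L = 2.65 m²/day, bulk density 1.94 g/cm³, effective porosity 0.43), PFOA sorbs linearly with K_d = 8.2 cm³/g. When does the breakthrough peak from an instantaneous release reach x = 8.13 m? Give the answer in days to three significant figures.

204 days

Retardation factor R = 1 + ρ_b·K_d/n = 1 + 1.94 × 8.2/0.43 = 38.00.
Sorption retards both mechanisms: v_R = v/R = 0.03000 m/day, D_R = D/R = 0.06974 m²/day.
Peak time from v_R²t² + 2D_R t − x² = 0: t = (√(D_R² + v_R²x²) − D_R)/v_R².
√(D_R² + v_R²x²) = √(0.06974² + 0.03000² × 8.13²) = 0.2537; v_R² = 0.0009000.
t = (0.2537 − 0.06974)/0.0009000 = 204 days.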